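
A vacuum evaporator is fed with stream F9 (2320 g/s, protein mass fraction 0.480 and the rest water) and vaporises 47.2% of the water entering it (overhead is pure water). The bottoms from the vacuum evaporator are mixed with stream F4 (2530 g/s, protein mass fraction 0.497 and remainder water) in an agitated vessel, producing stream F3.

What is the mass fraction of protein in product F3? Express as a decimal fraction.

0.554

Vapour removed = 0.472×0.520×2320 = 569.42 g/s; concentrate = 1750.6 g/s.
protein reaching the mixer = 1113.6 (from concentrate) + 2530×0.497 = 2371 g/s.
Product flow = 1750.6 + 2530 = 4280.6 g/s; protein fraction = 0.554.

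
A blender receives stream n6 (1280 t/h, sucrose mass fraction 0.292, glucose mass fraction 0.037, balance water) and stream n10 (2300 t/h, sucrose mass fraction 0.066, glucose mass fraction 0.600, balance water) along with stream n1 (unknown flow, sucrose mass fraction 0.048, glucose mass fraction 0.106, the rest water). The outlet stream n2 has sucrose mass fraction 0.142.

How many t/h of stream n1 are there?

183 t/h

Let n1 be the unknown flow. Total out = 3580 + n1.
sucrose balance: 525.56 + 0.048·n1 = 0.142·(3580 + n1)
(0.048 − 0.142)·n1 = 0.142×3580 − 525.56 = -17.2
n1 = -17.2 / -0.094 = 182.98 t/h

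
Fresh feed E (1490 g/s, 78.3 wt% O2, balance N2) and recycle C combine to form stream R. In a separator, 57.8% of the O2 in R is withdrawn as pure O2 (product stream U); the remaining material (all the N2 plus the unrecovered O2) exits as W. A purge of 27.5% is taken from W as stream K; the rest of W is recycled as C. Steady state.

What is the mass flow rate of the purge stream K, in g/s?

N2 enters only via E and leaves only via the purge: 1490×0.217 = 0.275×(N2 in W), and the separator passes all N2, so N2 in R = N2 in W = 1175.7 g/s.
O2 in R: m_A = 1490×0.783 + (1−0.275)·(1−0.578)·m_A, so m_A = 1166.7/0.6941 = 1681 g/s.
W = (1−0.578)×1681 + 1175.7 = 1885.1 g/s.
Purge K = 0.275×1885.1 = 518.41 g/s.

518.4 g/s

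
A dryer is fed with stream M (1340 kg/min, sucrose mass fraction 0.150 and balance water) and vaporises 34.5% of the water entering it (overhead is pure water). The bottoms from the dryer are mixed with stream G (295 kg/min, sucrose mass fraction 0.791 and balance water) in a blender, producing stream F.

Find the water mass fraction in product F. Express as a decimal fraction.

Vapour removed = 0.345×0.850×1340 = 392.95 kg/min; concentrate = 947.05 kg/min.
water reaching the mixer = 746.05 (from concentrate) + 295×0.209 = 807.7 kg/min.
Product flow = 947.05 + 295 = 1242 kg/min; water fraction = 0.650.

0.650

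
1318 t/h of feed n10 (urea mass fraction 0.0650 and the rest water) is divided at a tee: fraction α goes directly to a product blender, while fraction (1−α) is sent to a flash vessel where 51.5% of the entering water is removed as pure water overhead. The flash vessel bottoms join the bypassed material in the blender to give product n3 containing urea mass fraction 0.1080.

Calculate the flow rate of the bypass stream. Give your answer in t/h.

All 1318×0.065 = 85.67 t/h of urea reaches n3, so n3 = 85.67/0.108 = 793.24 t/h and vapour = 524.76 t/h.
The evaporator receives (1−α)·1318 of feed at 0.935 water and removes 0.515 of that water:
0.515×0.935×(1−α)×1318 = 524.76
(1−α) = 524.76/634.65 = 0.8268;  α = 0.1732.
Bypass flow = 0.1732×1318 = 228.21 t/h.

228.2 t/h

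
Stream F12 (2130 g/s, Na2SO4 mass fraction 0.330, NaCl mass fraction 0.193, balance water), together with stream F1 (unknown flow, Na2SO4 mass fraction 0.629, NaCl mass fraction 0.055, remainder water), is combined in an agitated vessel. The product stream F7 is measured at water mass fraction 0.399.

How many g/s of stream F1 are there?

2002 g/s

Let F1 be the unknown flow. Total out = 2130 + F1.
water balance: 1016 + 0.316·F1 = 0.399·(2130 + F1)
(0.316 − 0.399)·F1 = 0.399×2130 − 1016 = -166.14
F1 = -166.14 / -0.083 = 2001.7 g/s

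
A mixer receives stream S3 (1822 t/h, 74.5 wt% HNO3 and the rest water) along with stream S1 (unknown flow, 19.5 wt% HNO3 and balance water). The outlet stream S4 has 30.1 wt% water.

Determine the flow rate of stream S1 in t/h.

166.3 t/h

Let S1 be the unknown flow. Total out = 1822 + S1.
water balance: 464.61 + 0.805·S1 = 0.301·(1822 + S1)
(0.805 − 0.301)·S1 = 0.301×1822 − 464.61 = 83.812
S1 = 83.812 / 0.504 = 166.29 t/h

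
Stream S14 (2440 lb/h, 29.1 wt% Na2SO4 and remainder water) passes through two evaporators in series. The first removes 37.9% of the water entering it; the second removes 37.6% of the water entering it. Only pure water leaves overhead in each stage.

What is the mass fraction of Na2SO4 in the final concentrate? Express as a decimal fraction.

0.5144

water in feed = 2440×0.709 = 1730 lb/h.
After stage 1: water left = (1−0.379)×1730 = 1074.3; stream total = 1784.3 lb/h.
After stage 2: water left = (1−0.376)×1074.3 = 670.37; final concentrate = 1380.4 lb/h.
Na2SO4 fraction = 710.04/1380.4 = 0.5144.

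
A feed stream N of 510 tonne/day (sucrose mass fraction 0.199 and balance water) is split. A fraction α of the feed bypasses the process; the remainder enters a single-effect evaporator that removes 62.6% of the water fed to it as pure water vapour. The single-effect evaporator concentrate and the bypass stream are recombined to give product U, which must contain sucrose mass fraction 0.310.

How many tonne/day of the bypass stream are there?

All 510×0.199 = 101.49 tonne/day of sucrose reaches U, so U = 101.49/0.310 = 327.39 tonne/day and vapour = 182.61 tonne/day.
The evaporator receives (1−α)·510 of feed at 0.801 water and removes 0.626 of that water:
0.626×0.801×(1−α)×510 = 182.61
(1−α) = 182.61/255.73 = 0.7141;  α = 0.2859.
Bypass flow = 0.2859×510 = 145.81 tonne/day.

145.8 tonne/day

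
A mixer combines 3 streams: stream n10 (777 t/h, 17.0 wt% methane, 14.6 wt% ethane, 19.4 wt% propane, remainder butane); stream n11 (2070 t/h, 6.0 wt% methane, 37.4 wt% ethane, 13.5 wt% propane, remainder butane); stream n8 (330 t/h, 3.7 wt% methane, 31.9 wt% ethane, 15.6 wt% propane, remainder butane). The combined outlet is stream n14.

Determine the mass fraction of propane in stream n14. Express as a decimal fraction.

0.152

Total flow out = 777 + 2070 + 330 = 3177 t/h.
propane in = 777×0.194 + 2070×0.135 + 330×0.156 = 481.67 t/h.
propane mass fraction in n14 = 481.67/3177 = 0.152.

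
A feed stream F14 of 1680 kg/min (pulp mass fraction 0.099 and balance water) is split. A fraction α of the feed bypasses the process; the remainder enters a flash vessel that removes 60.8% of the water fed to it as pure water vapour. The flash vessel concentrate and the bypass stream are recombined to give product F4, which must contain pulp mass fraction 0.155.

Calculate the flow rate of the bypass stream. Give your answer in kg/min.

All 1680×0.099 = 166.32 kg/min of pulp reaches F4, so F4 = 166.32/0.155 = 1073 kg/min and vapour = 606.97 kg/min.
The evaporator receives (1−α)·1680 of feed at 0.901 water and removes 0.608 of that water:
0.608×0.901×(1−α)×1680 = 606.97
(1−α) = 606.97/920.32 = 0.6595;  α = 0.3405.
Bypass flow = 0.3405×1680 = 572.01 kg/min.

572 kg/min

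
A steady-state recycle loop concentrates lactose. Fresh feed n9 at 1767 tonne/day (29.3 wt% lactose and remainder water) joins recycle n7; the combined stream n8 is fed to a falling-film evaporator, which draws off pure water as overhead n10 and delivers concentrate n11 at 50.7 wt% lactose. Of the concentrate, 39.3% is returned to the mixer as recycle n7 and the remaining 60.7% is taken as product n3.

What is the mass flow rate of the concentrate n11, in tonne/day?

Overall lactose balance (none leaves overhead): lactose in fresh feed = lactose in product, i.e. 1767×0.293 = (1−0.393)·n11·0.507.
n11 = 517.73/(0.507×0.607) = 1682.3 tonne/day.

1682 tonne/day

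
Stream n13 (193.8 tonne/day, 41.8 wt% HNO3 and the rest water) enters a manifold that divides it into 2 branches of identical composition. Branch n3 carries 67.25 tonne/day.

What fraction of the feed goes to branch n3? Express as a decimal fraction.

Fraction to n3 = 67.25/193.8 = 0.3470.

0.347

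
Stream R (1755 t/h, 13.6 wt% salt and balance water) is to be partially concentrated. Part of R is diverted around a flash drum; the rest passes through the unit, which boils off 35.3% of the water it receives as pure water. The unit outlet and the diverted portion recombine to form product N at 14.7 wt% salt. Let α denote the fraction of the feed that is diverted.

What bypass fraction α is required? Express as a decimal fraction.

0.755

All 1755×0.136 = 238.68 t/h of salt reaches N, so N = 238.68/0.147 = 1623.7 t/h and vapour = 131.33 t/h.
The evaporator receives (1−α)·1755 of feed at 0.864 water and removes 0.353 of that water:
0.353×0.864×(1−α)×1755 = 131.33
(1−α) = 131.33/535.26 = 0.2454;  α = 0.7546.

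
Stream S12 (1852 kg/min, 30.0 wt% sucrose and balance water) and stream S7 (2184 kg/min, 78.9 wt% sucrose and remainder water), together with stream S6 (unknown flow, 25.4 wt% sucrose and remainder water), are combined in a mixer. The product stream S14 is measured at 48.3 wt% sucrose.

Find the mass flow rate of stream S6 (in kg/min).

Let S6 be the unknown flow. Total out = 4036 + S6.
sucrose balance: 2278.8 + 0.254·S6 = 0.483·(4036 + S6)
(0.254 − 0.483)·S6 = 0.483×4036 − 2278.8 = -329.39
S6 = -329.39 / -0.229 = 1438.4 kg/min

1438 kg/min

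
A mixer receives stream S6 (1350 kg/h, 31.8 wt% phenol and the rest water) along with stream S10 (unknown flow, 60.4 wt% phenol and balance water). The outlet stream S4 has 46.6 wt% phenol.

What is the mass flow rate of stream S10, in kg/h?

Let S10 be the unknown flow. Total out = 1350 + S10.
phenol balance: 429.3 + 0.604·S10 = 0.466·(1350 + S10)
(0.604 − 0.466)·S10 = 0.466×1350 − 429.3 = 199.8
S10 = 199.8 / 0.138 = 1447.8 kg/h

1448 kg/h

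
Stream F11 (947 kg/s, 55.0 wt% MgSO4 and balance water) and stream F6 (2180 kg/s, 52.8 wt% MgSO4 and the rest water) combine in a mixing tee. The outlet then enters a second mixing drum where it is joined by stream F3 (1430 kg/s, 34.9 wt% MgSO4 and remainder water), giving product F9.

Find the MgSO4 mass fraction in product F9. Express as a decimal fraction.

0.476

Overall, product flow = 4557 kg/s.
MgSO4 in = 947×0.550 + 2180×0.528 + 1430×0.349 = 2171 kg/s.
MgSO4 fraction in F9 = 0.476.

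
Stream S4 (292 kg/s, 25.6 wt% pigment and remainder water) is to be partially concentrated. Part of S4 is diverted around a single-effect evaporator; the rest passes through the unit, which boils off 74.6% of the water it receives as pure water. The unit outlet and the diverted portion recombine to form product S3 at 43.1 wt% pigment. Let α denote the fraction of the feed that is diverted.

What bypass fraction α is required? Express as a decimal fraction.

0.268

All 292×0.256 = 74.752 kg/s of pigment reaches S3, so S3 = 74.752/0.431 = 173.44 kg/s and vapour = 118.56 kg/s.
The evaporator receives (1−α)·292 of feed at 0.744 water and removes 0.746 of that water:
0.746×0.744×(1−α)×292 = 118.56
(1−α) = 118.56/162.07 = 0.7316;  α = 0.2684.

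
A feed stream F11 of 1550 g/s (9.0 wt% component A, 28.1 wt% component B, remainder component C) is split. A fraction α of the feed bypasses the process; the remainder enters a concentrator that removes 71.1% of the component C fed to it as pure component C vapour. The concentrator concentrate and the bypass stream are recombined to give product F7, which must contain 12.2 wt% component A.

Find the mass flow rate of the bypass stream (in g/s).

All 1550×0.090 = 139.5 g/s of component A reaches F7, so F7 = 139.5/0.122 = 1143.4 g/s and vapour = 406.56 g/s.
The evaporator receives (1−α)·1550 of feed at 0.629 component C and removes 0.711 of that component C:
0.711×0.629×(1−α)×1550 = 406.56
(1−α) = 406.56/693.19 = 0.5865;  α = 0.4135.
Bypass flow = 0.4135×1550 = 640.92 g/s.

640.9 g/s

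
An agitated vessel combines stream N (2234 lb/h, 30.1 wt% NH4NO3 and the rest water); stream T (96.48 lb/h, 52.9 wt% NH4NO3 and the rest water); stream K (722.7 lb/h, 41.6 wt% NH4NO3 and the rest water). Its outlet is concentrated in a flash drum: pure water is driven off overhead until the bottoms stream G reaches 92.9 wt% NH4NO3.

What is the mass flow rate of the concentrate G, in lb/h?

NH4NO3 entering = 2234×0.301 + 96.48×0.529 + 722.7×0.416 = 1024.1 lb/h.
All NH4NO3 reports to G, so G = 1024.1/0.929 = 1102.4 lb/h.

1102 lb/h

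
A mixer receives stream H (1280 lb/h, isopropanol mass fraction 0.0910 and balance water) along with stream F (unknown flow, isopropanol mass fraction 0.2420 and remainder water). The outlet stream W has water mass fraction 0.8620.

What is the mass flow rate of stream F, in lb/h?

Let F be the unknown flow. Total out = 1280 + F.
water balance: 1163.5 + 0.758·F = 0.862·(1280 + F)
(0.758 − 0.862)·F = 0.862×1280 − 1163.5 = -60.16
F = -60.16 / -0.104 = 578.46 lb/h

578.5 lb/h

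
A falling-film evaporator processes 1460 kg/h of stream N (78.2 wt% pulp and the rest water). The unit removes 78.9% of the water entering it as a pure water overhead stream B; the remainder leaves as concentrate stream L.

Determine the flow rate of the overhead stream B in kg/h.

water entering = 1460×0.218 = 318.28 kg/h; overhead removed = 0.789×318.28 = 251.12 kg/h.

251.1 kg/h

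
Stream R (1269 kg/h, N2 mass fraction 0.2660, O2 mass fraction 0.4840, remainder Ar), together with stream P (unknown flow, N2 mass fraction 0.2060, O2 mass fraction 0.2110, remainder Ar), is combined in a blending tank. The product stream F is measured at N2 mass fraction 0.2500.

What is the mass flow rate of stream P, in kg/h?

Let P be the unknown flow. Total out = 1269 + P.
N2 balance: 337.55 + 0.206·P = 0.250·(1269 + P)
(0.206 − 0.250)·P = 0.250×1269 − 337.55 = -20.304
P = -20.304 / -0.044 = 461.45 kg/h

461.5 kg/h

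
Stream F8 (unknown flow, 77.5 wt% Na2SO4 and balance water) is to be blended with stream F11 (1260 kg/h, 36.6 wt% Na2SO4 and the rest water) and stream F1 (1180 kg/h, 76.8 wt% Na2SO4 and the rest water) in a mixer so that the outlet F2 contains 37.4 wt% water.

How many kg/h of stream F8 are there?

1074 kg/h

Let F8 be the unknown flow. Total out = 2440 + F8.
water balance: 1072.6 + 0.225·F8 = 0.374·(2440 + F8)
(0.225 − 0.374)·F8 = 0.374×2440 − 1072.6 = -160.04
F8 = -160.04 / -0.149 = 1074.1 kg/h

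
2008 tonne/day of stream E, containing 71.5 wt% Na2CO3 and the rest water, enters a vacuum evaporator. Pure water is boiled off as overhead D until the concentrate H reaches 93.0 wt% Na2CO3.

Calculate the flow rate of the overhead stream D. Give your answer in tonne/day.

464.2 tonne/day

Na2CO3 is conserved: 2008×0.715 = 1435.7 tonne/day all reports to the concentrate.
Concentrate = 1435.7/(target fraction) = 1543.8 tonne/day.
Overhead = 2008 − 1543.8 = 464.22 tonne/day.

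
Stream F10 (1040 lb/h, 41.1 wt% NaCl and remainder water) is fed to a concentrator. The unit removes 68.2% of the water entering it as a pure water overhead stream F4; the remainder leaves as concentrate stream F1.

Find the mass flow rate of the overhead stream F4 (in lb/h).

417.8 lb/h

water entering = 1040×0.589 = 612.56 lb/h; overhead removed = 0.682×612.56 = 417.77 lb/h.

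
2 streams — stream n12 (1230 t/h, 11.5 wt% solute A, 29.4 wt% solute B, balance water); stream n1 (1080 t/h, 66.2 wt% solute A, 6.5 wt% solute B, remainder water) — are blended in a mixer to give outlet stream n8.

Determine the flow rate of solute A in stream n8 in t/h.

856.4 t/h

solute A out = solute A in = 1230×0.115 + 1080×0.662 = 856.41 t/h.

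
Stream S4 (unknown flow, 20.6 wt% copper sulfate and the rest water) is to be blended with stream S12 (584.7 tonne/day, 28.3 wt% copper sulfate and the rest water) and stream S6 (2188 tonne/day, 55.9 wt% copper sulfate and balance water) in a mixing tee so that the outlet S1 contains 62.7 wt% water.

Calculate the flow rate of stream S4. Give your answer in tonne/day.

Let S4 be the unknown flow. Total out = 2772.7 + S4.
water balance: 1384.1 + 0.794·S4 = 0.627·(2772.7 + S4)
(0.794 − 0.627)·S4 = 0.627×2772.7 − 1384.1 = 354.34
S4 = 354.34 / 0.167 = 2121.8 tonne/day

2122 tonne/day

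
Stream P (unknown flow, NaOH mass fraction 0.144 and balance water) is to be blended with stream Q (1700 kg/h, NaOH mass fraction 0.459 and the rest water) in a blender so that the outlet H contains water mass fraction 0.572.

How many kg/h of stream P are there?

Let P be the unknown flow. Total out = 1700 + P.
water balance: 919.7 + 0.856·P = 0.572·(1700 + P)
(0.856 − 0.572)·P = 0.572×1700 − 919.7 = 52.7
P = 52.7 / 0.284 = 185.56 kg/h

185.6 kg/h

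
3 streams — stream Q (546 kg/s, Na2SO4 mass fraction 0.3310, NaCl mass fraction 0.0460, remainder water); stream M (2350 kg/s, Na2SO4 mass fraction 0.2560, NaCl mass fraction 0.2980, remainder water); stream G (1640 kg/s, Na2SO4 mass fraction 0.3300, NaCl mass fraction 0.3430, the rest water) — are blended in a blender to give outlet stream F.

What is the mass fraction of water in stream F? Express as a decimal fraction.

Total flow out = 546 + 2350 + 1640 = 4536 kg/s.
water in = 546×0.623 + 2350×0.446 + 1640×0.327 = 1924.5 kg/s.
water mass fraction in F = 1924.5/4536 = 0.4243.

0.4243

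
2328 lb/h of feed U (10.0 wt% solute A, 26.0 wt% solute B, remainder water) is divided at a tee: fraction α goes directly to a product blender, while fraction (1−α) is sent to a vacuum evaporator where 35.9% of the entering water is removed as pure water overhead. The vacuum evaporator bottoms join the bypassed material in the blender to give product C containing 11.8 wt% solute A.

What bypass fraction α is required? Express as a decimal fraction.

All 2328×0.100 = 232.8 lb/h of solute A reaches C, so C = 232.8/0.118 = 1972.9 lb/h and vapour = 355.12 lb/h.
The evaporator receives (1−α)·2328 of feed at 0.640 water and removes 0.359 of that water:
0.359×0.640×(1−α)×2328 = 355.12
(1−α) = 355.12/534.88 = 0.6639;  α = 0.3361.

0.336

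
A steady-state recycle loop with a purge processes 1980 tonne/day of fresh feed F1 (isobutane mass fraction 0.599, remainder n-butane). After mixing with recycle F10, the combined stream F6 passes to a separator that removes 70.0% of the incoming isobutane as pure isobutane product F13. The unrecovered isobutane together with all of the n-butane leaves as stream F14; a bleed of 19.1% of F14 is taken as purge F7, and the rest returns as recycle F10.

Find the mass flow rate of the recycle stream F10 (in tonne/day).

n-butane enters only via F1 and leaves only via the purge: 1980×0.401 = 0.191×(n-butane in F14), and the separator passes all n-butane, so n-butane in F6 = n-butane in F14 = 4157 tonne/day.
isobutane in F6: m_A = 1980×0.599 + (1−0.191)·(1−0.700)·m_A, so m_A = 1186/0.7573 = 1566.1 tonne/day.
F14 = (1−0.700)×1566.1 + 4157 = 4626.8 tonne/day.
Recycle F10 = (1−0.191)×4626.8 = 3743.1 tonne/day.

3743 tonne/day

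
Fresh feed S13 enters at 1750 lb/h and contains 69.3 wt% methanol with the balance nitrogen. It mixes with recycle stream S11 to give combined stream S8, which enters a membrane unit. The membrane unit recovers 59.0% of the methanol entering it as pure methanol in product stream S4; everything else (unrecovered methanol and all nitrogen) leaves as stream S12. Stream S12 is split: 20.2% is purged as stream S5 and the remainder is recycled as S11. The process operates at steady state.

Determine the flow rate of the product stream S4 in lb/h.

methanol in S8: m_A = 1750×0.693 + (1−0.202)·(1−0.590)·m_A, so m_A = 1212.8/0.6728 = 1802.5 lb/h.
Product S4 = 0.590×1802.5 = 1063.5 lb/h.

1063 lb/h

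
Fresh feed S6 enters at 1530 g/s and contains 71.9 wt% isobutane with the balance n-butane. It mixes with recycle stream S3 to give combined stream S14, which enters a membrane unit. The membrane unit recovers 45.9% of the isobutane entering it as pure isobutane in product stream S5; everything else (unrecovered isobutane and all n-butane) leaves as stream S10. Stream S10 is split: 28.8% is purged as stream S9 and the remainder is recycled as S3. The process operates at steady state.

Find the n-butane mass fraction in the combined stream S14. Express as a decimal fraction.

n-butane enters only via S6 and leaves only via the purge: 1530×0.281 = 0.288×(n-butane in S10), and the membrane unit passes all n-butane, so n-butane in S14 = n-butane in S10 = 1492.8 g/s.
isobutane in S14: m_A = 1530×0.719 + (1−0.288)·(1−0.459)·m_A, so m_A = 1100.1/0.6148 = 1789.3 g/s.
S14 = 1789.3 + 1492.8 = 3282.1 g/s.
n-butane fraction in S14 = 1492.8/3282.1 = 0.455.

0.455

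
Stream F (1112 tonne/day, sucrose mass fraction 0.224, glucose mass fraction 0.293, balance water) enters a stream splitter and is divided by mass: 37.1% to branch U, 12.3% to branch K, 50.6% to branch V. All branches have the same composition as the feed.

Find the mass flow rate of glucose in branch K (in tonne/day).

Branch K total = 0.123×1112 = 136.78 tonne/day.
glucose in K = 0.293×136.78 = 40.075 tonne/day.

40.08 tonne/day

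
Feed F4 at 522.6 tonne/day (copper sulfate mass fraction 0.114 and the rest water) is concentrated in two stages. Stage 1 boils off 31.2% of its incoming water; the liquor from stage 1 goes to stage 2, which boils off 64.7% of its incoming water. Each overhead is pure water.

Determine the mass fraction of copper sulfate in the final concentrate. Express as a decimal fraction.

0.346

water in feed = 522.6×0.886 = 463.02 tonne/day.
After stage 1: water left = (1−0.312)×463.02 = 318.56; stream total = 378.14 tonne/day.
After stage 2: water left = (1−0.647)×318.56 = 112.45; final concentrate = 172.03 tonne/day.
copper sulfate fraction = 59.576/172.03 = 0.346.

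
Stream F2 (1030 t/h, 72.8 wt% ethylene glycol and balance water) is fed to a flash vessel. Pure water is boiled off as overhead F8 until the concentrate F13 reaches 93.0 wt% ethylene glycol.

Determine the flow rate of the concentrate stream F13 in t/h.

ethylene glycol is conserved: 1030×0.728 = 749.84 t/h all reports to the concentrate.
Concentrate = 749.84/(target fraction) = 806.28 t/h.

806.3 t/h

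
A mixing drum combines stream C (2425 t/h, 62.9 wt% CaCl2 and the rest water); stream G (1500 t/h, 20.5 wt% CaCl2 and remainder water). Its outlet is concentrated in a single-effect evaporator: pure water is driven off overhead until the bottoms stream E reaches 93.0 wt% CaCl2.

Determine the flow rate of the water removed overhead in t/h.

1954 t/h

CaCl2 entering = 2425×0.629 + 1500×0.205 = 1832.8 t/h.
All CaCl2 reports to E, so E = 1832.8/0.930 = 1970.8 t/h.
Total feed = 3925 t/h; overhead = 3925 − 1970.8 = 1954.2 t/h.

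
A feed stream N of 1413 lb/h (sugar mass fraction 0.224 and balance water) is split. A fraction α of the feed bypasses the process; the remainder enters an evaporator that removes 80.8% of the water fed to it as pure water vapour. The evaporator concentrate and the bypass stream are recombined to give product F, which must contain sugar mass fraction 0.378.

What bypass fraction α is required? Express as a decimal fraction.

0.350

All 1413×0.224 = 316.51 lb/h of sugar reaches F, so F = 316.51/0.378 = 837.33 lb/h and vapour = 575.67 lb/h.
The evaporator receives (1−α)·1413 of feed at 0.776 water and removes 0.808 of that water:
0.808×0.776×(1−α)×1413 = 575.67
(1−α) = 575.67/885.96 = 0.6498;  α = 0.3502.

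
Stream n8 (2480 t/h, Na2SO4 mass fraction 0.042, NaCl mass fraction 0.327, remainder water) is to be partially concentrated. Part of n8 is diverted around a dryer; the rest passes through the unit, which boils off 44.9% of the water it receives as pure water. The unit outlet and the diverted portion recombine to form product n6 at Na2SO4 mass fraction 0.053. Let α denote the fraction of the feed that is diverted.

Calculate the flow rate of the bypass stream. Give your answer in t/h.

663.3 t/h

All 2480×0.042 = 104.16 t/h of Na2SO4 reaches n6, so n6 = 104.16/0.053 = 1965.3 t/h and vapour = 514.72 t/h.
The evaporator receives (1−α)·2480 of feed at 0.631 water and removes 0.449 of that water:
0.449×0.631×(1−α)×2480 = 514.72
(1−α) = 514.72/702.63 = 0.7326;  α = 0.2674.
Bypass flow = 0.2674×2480 = 663.26 t/h.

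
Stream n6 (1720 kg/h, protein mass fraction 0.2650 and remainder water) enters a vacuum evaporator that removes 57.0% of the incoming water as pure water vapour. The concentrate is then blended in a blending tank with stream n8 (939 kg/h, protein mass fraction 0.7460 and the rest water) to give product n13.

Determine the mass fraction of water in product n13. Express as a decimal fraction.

Vapour removed = 0.570×0.735×1720 = 720.59 kg/h; concentrate = 999.41 kg/h.
water reaching the mixer = 543.61 (from concentrate) + 939×0.254 = 782.11 kg/h.
Product flow = 999.41 + 939 = 1938.4 kg/h; water fraction = 0.4035.

0.4035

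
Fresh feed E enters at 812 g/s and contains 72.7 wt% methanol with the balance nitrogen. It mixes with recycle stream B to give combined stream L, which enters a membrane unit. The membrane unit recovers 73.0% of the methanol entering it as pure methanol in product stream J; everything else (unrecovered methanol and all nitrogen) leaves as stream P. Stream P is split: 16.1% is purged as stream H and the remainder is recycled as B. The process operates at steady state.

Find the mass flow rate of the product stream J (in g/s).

557.1 g/s

methanol in L: m_A = 812×0.727 + (1−0.161)·(1−0.730)·m_A, so m_A = 590.32/0.7735 = 763.22 g/s.
Product J = 0.730×763.22 = 557.15 g/s.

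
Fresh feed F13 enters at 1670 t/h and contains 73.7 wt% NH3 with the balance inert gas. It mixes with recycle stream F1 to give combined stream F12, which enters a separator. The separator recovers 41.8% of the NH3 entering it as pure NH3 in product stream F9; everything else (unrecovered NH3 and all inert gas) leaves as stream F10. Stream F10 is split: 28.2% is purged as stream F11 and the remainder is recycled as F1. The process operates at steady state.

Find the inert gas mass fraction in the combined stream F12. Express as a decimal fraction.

0.424

inert gas enters only via F13 and leaves only via the purge: 1670×0.263 = 0.282×(inert gas in F10), and the separator passes all inert gas, so inert gas in F12 = inert gas in F10 = 1557.5 t/h.
NH3 in F12: m_A = 1670×0.737 + (1−0.282)·(1−0.418)·m_A, so m_A = 1230.8/0.5821 = 2114.3 t/h.
F12 = 2114.3 + 1557.5 = 3671.8 t/h.
inert gas fraction in F12 = 1557.5/3671.8 = 0.424.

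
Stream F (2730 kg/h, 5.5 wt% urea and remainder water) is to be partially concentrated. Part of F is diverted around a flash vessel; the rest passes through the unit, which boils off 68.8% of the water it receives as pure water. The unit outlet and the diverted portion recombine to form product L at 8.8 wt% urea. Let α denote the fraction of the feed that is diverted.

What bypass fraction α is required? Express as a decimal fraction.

0.423

All 2730×0.055 = 150.15 kg/h of urea reaches L, so L = 150.15/0.088 = 1706.3 kg/h and vapour = 1023.7 kg/h.
The evaporator receives (1−α)·2730 of feed at 0.945 water and removes 0.688 of that water:
0.688×0.945×(1−α)×2730 = 1023.7
(1−α) = 1023.7/1774.9 = 0.5768;  α = 0.4232.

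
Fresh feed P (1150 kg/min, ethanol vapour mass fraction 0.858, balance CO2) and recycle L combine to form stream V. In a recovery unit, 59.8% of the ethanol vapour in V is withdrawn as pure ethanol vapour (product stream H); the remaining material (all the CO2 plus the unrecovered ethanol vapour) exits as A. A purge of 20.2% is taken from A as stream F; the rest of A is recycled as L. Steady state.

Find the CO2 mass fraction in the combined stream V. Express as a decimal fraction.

0.358

CO2 enters only via P and leaves only via the purge: 1150×0.142 = 0.202×(CO2 in A), and the recovery unit passes all CO2, so CO2 in V = CO2 in A = 808.42 kg/min.
ethanol vapour in V: m_A = 1150×0.858 + (1−0.202)·(1−0.598)·m_A, so m_A = 986.7/0.6792 = 1452.7 kg/min.
V = 1452.7 + 808.42 = 2261.1 kg/min.
CO2 fraction in V = 808.42/2261.1 = 0.358.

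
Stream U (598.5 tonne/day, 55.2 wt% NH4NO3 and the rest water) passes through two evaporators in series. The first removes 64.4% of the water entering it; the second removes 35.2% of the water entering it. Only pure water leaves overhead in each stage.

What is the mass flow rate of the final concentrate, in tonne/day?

water in feed = 598.5×0.448 = 268.13 tonne/day.
After stage 1: water left = (1−0.644)×268.13 = 95.454; stream total = 425.83 tonne/day.
After stage 2: water left = (1−0.352)×95.454 = 61.854; final concentrate = 392.23 tonne/day.

392.2 tonne/day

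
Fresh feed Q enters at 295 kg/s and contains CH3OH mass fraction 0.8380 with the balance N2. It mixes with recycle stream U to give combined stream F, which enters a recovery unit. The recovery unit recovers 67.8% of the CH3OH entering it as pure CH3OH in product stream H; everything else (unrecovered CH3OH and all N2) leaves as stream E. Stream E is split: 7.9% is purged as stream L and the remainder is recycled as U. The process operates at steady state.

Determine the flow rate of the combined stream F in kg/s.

N2 enters only via Q and leaves only via the purge: 295×0.162 = 0.079×(N2 in E), and the recovery unit passes all N2, so N2 in F = N2 in E = 604.94 kg/s.
CH3OH in F: m_A = 295×0.838 + (1−0.079)·(1−0.678)·m_A, so m_A = 247.21/0.7034 = 351.43 kg/s.
F = 351.43 + 604.94 = 956.37 kg/s.

956.4 kg/s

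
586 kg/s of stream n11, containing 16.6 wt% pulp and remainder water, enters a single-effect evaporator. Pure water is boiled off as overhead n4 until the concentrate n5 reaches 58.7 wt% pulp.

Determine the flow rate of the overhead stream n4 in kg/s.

pulp is conserved: 586×0.166 = 97.276 kg/s all reports to the concentrate.
Concentrate = 97.276/(target fraction) = 165.72 kg/s.
Overhead = 586 − 165.72 = 420.28 kg/s.

420.3 kg/s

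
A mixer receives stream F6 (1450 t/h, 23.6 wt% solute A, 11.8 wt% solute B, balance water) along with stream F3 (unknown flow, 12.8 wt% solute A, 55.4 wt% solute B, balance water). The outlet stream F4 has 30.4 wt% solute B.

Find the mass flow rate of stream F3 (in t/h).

Let F3 be the unknown flow. Total out = 1450 + F3.
solute B balance: 171.1 + 0.554·F3 = 0.304·(1450 + F3)
(0.554 − 0.304)·F3 = 0.304×1450 − 171.1 = 269.7
F3 = 269.7 / 0.250 = 1078.8 t/h

1079 t/h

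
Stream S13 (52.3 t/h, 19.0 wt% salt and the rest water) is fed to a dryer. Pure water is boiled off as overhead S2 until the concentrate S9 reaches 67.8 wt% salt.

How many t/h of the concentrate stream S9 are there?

salt is conserved: 52.3×0.190 = 9.937 t/h all reports to the concentrate.
Concentrate = 9.937/(target fraction) = 14.656 t/h.

14.66 t/h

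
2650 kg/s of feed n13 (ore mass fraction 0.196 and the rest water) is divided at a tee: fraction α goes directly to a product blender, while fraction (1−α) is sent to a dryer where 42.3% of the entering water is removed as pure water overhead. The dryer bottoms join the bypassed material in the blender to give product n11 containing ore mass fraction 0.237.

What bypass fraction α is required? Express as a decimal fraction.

0.491

All 2650×0.196 = 519.4 kg/s of ore reaches n11, so n11 = 519.4/0.237 = 2191.6 kg/s and vapour = 458.44 kg/s.
The evaporator receives (1−α)·2650 of feed at 0.804 water and removes 0.423 of that water:
0.423×0.804×(1−α)×2650 = 458.44
(1−α) = 458.44/901.24 = 0.5087;  α = 0.4913.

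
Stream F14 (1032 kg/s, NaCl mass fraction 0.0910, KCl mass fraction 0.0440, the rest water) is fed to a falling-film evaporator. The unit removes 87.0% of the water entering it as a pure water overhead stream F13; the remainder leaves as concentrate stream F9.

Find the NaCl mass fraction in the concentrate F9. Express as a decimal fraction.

NaCl is not removed: 1032×0.091 = 93.912 kg/s of NaCl enters F9.
water entering = 1032×0.865 = 892.68 kg/s; overhead removed = 0.870×892.68 = 776.63 kg/s.
Concentrate = 1032 − 776.63 = 255.37 kg/s.
Mass fraction = 93.912/255.37 = 0.3678.

0.3678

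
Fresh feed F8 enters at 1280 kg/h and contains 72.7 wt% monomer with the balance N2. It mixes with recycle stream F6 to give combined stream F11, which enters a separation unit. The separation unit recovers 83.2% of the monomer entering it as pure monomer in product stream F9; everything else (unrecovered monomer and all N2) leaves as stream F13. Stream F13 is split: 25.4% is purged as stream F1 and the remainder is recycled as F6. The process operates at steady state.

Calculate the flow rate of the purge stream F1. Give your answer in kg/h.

394.8 kg/h

N2 enters only via F8 and leaves only via the purge: 1280×0.273 = 0.254×(N2 in F13), and the separation unit passes all N2, so N2 in F11 = N2 in F13 = 1375.7 kg/h.
monomer in F11: m_A = 1280×0.727 + (1−0.254)·(1−0.832)·m_A, so m_A = 930.56/0.8747 = 1063.9 kg/h.
F13 = (1−0.832)×1063.9 + 1375.7 = 1554.5 kg/h.
Purge F1 = 0.254×1554.5 = 394.84 kg/h.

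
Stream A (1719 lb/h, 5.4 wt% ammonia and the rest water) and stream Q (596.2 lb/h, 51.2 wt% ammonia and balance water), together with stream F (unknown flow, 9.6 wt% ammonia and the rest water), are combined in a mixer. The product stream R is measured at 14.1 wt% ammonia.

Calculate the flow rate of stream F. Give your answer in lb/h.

Let F be the unknown flow. Total out = 2315.2 + F.
ammonia balance: 398.08 + 0.096·F = 0.141·(2315.2 + F)
(0.096 − 0.141)·F = 0.141×2315.2 − 398.08 = -71.637
F = -71.637 / -0.045 = 1591.9 lb/h

1592 lb/h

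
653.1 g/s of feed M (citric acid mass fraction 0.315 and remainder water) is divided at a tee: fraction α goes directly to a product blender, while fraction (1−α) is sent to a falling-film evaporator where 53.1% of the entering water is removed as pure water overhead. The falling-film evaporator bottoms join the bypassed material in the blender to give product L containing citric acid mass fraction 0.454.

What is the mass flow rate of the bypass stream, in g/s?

103.4 g/s

All 653.1×0.315 = 205.73 g/s of citric acid reaches L, so L = 205.73/0.454 = 453.14 g/s and vapour = 199.96 g/s.
The evaporator receives (1−α)·653.1 of feed at 0.685 water and removes 0.531 of that water:
0.531×0.685×(1−α)×653.1 = 199.96
(1−α) = 199.96/237.56 = 0.8417;  α = 0.1583.
Bypass flow = 0.1583×653.1 = 103.36 g/s.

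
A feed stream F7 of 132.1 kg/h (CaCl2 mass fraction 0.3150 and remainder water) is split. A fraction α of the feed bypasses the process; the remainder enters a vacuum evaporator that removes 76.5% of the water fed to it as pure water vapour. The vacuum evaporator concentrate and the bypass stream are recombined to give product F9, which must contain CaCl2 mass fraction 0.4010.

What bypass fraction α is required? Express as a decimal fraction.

All 132.1×0.315 = 41.611 kg/h of CaCl2 reaches F9, so F9 = 41.611/0.401 = 103.77 kg/h and vapour = 28.331 kg/h.
The evaporator receives (1−α)·132.1 of feed at 0.685 water and removes 0.765 of that water:
0.765×0.685×(1−α)×132.1 = 28.331
(1−α) = 28.331/69.224 = 0.4093;  α = 0.5907.

0.591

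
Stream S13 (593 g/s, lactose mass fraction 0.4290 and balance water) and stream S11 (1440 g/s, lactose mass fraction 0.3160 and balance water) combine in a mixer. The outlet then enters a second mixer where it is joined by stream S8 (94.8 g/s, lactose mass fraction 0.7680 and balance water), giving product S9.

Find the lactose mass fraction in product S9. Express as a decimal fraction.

Overall, product flow = 2127.8 g/s.
lactose in = 593×0.429 + 1440×0.316 + 94.8×0.768 = 782.24 g/s.
lactose fraction in S9 = 0.3676.

0.3676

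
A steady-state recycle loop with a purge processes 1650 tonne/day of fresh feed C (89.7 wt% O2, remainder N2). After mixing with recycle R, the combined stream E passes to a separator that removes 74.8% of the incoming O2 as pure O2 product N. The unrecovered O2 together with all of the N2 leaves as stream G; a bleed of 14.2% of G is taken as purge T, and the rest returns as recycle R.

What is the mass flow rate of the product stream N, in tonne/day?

1412 tonne/day

O2 in E: m_A = 1650×0.897 + (1−0.142)·(1−0.748)·m_A, so m_A = 1480/0.7838 = 1888.3 tonne/day.
Product N = 0.748×1888.3 = 1412.5 tonne/day.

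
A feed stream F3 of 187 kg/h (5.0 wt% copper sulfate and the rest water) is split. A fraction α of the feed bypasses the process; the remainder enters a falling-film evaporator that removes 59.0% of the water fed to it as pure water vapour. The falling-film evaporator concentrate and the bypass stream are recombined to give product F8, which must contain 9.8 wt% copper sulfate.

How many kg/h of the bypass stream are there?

All 187×0.050 = 9.35 kg/h of copper sulfate reaches F8, so F8 = 9.35/0.098 = 95.408 kg/h and vapour = 91.592 kg/h.
The evaporator receives (1−α)·187 of feed at 0.950 water and removes 0.590 of that water:
0.590×0.950×(1−α)×187 = 91.592
(1−α) = 91.592/104.81 = 0.8739;  α = 0.1261.
Bypass flow = 0.1261×187 = 23.589 kg/h.

23.59 kg/h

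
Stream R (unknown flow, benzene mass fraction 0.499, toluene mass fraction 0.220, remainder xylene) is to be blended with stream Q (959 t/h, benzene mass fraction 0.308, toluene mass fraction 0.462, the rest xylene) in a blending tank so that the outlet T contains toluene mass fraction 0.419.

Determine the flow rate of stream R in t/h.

207.2 t/h

Let R be the unknown flow. Total out = 959 + R.
toluene balance: 443.06 + 0.220·R = 0.419·(959 + R)
(0.220 − 0.419)·R = 0.419×959 − 443.06 = -41.237
R = -41.237 / -0.199 = 207.22 t/h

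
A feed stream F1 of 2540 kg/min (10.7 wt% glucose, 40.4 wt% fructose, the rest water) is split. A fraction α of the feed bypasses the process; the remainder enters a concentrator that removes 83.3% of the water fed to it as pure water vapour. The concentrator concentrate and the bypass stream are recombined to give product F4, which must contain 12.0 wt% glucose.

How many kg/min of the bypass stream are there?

All 2540×0.107 = 271.78 kg/min of glucose reaches F4, so F4 = 271.78/0.120 = 2264.8 kg/min and vapour = 275.17 kg/min.
The evaporator receives (1−α)·2540 of feed at 0.489 water and removes 0.833 of that water:
0.833×0.489×(1−α)×2540 = 275.17
(1−α) = 275.17/1034.6 = 0.2660;  α = 0.7340.
Bypass flow = 0.7340×2540 = 1864.5 kg/min.

1864 kg/min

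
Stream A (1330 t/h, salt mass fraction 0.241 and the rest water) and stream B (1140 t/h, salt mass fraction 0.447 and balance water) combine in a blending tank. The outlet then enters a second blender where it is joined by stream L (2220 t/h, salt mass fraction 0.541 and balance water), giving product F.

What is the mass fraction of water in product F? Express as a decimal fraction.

Overall, product flow = 4690 t/h.
water in = 1330×0.759 + 1140×0.553 + 2220×0.459 = 2658.9 t/h.
water fraction in F = 0.567.

0.567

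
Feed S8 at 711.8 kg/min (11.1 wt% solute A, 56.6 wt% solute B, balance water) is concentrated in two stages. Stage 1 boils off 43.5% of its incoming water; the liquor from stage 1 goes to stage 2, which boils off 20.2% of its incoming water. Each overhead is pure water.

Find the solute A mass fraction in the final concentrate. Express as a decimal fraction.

0.135

water in feed = 711.8×0.323 = 229.91 kg/min.
After stage 1: water left = (1−0.435)×229.91 = 129.9; stream total = 611.79 kg/min.
After stage 2: water left = (1−0.202)×129.9 = 103.66; final concentrate = 585.55 kg/min.
solute A fraction = 79.01/585.55 = 0.135.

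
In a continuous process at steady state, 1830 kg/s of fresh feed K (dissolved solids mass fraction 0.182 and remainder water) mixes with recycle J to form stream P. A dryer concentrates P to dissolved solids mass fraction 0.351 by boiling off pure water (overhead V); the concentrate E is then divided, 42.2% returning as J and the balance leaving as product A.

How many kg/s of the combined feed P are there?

Overall dissolved solids balance (none leaves overhead): dissolved solids in fresh feed = dissolved solids in product, i.e. 1830×0.182 = (1−0.422)·E·0.351.
E = 333.06/(0.351×0.578) = 1641.7 kg/s.
Recycle J = 0.422×1641.7 = 692.79 kg/s.
Combined feed P = 1830 + 692.79 = 2522.8 kg/s.

2523 kg/s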